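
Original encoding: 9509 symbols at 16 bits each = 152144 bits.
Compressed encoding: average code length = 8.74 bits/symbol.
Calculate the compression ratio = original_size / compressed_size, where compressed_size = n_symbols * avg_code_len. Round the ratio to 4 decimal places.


original_size = n_symbols * orig_bits = 9509 * 16 = 152144 bits
compressed_size = n_symbols * avg_code_len = 9509 * 8.74 = 83108.66 bits
ratio = original_size / compressed_size = 152144 / 83108.66 = 1.8307

Compression ratio = 1.8307


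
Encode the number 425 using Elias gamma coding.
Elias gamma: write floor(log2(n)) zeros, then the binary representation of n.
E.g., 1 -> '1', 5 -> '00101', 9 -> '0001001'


num_bits = floor(log2(425)) + 1 = 9
leading_zeros = num_bits - 1 = 8
binary(425) = 110101001

Elias gamma(425) = '00000000' + '110101001' = 00000000110101001 (17 bits)


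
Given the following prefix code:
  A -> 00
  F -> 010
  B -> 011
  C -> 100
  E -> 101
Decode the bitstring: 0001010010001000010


Decoding step by step:
Bits 00 -> A
Bits 010 -> F
Bits 100 -> C
Bits 100 -> C
Bits 010 -> F
Bits 00 -> A
Bits 010 -> F


Decoded message: AFCCFAF


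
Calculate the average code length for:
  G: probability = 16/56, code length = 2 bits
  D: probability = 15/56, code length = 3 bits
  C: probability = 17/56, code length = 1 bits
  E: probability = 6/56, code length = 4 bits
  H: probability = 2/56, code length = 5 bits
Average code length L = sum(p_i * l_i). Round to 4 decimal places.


Weighted contributions p_i * l_i:
  G: (16/56) * 2 = 32/56
  D: (15/56) * 3 = 45/56
  C: (17/56) * 1 = 17/56
  E: (6/56) * 4 = 24/56
  H: (2/56) * 5 = 10/56
Sum = (32 + 45 + 17 + 24 + 10)/56 = 128/56

L = 128/56 = 2.2857 bits/symbol


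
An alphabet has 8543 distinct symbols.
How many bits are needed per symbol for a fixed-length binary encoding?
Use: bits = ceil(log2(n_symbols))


log2(8543) = 13.0605
Bracket: 2^13 = 8192 < 8543 <= 2^14 = 16384
So ceil(log2(8543)) = 14

bits = ceil(log2(8543)) = ceil(13.0605) = 14 bits


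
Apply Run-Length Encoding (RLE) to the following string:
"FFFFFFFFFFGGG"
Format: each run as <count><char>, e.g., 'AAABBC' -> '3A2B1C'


Scanning runs left to right:
  i=0: run of 'F' x 10 -> '10F'
  i=10: run of 'G' x 3 -> '3G'

RLE = 10F3G


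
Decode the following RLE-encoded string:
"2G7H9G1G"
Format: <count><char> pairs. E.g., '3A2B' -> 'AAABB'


Expanding each <count><char> pair:
  2G -> 'GG'
  7H -> 'HHHHHHH'
  9G -> 'GGGGGGGGG'
  1G -> 'G'

Decoded = GGHHHHHHHGGGGGGGGGG


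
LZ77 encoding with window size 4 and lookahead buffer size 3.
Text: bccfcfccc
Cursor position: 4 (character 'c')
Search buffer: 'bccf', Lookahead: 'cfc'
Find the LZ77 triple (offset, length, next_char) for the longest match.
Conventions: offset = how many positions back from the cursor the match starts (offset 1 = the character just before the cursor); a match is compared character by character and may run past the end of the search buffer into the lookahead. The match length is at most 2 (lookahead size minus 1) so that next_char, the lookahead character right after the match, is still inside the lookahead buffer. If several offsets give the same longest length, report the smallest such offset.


Try each offset into the search buffer:
  offset=1 (pos 3, char 'f'): match length 0
  offset=2 (pos 2, char 'c'): match length 2
  offset=3 (pos 1, char 'c'): match length 1
  offset=4 (pos 0, char 'b'): match length 0
Longest match has length 2 at offset 2.
next_char = character at position 4 + 2 = 6 -> 'c'

Best match: offset=2, length=2 (matching 'cf' starting at position 2)
LZ77 triple: (2, 2, 'c')


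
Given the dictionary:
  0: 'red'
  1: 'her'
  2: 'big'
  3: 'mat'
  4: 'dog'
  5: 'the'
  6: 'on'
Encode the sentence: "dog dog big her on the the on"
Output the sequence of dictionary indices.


Look up each word in the dictionary:
  'dog' -> 4
  'dog' -> 4
  'big' -> 2
  'her' -> 1
  'on' -> 6
  'the' -> 5
  'the' -> 5
  'on' -> 6

Encoded: [4, 4, 2, 1, 6, 5, 5, 6]


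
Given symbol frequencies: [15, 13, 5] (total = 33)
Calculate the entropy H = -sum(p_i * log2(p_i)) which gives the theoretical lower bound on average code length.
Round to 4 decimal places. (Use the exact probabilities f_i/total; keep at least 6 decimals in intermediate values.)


Per-symbol terms -p_i * log2(p_i) with p_i = f_i/33:
  p = 15/33 = 0.454545: log2(p) = -1.137504, -p*log2(p) = 0.517047
  p = 13/33 = 0.393939: log2(p) = -1.343954, -p*log2(p) = 0.529437
  p = 5/33 = 0.151515: log2(p) = -2.722466, -p*log2(p) = 0.412495
H = 0.517047 + 0.529437 + 0.412495 = 1.458979

H = 1.459 bits/symbol


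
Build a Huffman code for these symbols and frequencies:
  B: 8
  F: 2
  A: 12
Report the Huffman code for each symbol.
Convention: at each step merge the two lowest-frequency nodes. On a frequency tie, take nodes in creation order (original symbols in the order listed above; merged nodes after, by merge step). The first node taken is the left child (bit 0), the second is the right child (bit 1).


Huffman tree construction:
Step 1: Merge F(2) + B(8) = 10
Step 2: Merge (F+B)(10) + A(12) = 22
Read each symbol's code off the tree from the root (left child = 0, right child = 1).

Codes:
  B: 01 (length 2)
  F: 00 (length 2)
  A: 1 (length 1)
Average code length: 32/22 = 1.4545 bits/symbol


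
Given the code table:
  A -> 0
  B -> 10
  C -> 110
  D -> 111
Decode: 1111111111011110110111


Decoding:
111 -> D
111 -> D
111 -> D
10 -> B
111 -> D
10 -> B
110 -> C
111 -> D


Result: DDDBDBCD


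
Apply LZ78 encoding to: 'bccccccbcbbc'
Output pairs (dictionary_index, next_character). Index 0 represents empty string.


LZ78 encoding steps:
Dictionary: {0: ''}
Step 1: w='' (idx 0), next='b' -> output (0, 'b'), add 'b' as idx 1
Step 2: w='' (idx 0), next='c' -> output (0, 'c'), add 'c' as idx 2
Step 3: w='c' (idx 2), next='c' -> output (2, 'c'), add 'cc' as idx 3
Step 4: w='cc' (idx 3), next='c' -> output (3, 'c'), add 'ccc' as idx 4
Step 5: w='b' (idx 1), next='c' -> output (1, 'c'), add 'bc' as idx 5
Step 6: w='b' (idx 1), next='b' -> output (1, 'b'), add 'bb' as idx 6
Step 7: w='c' (idx 2), end of input -> output (2, '')


Encoded: [(0, 'b'), (0, 'c'), (2, 'c'), (3, 'c'), (1, 'c'), (1, 'b'), (2, '')]


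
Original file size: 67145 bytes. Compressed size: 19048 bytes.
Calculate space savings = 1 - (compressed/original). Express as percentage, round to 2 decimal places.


ratio = compressed/original = 19048/67145 = 0.283685
savings = 1 - ratio = 1 - 0.283685 = 0.716315
as a percentage: 0.716315 * 100 = 71.63%

Space savings = 1 - 19048/67145 = 71.63%


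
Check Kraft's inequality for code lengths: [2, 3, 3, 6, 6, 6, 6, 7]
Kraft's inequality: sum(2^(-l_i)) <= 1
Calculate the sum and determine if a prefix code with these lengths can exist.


Sum = 2^(-2) + 2^(-3) + 2^(-3) + 2^(-6) + 2^(-6) + 2^(-6) + 2^(-6) + 2^(-7)
    = 0.25 + 0.125 + 0.125 + 0.015625 + 0.015625 + 0.015625 + 0.015625 + 0.0078125
    = 73/128 = 0.5703125
Since 0.5703125 <= 1, Kraft's inequality IS satisfied.
A prefix code with these lengths CAN exist.

Kraft sum = 0.5703125. Satisfied.


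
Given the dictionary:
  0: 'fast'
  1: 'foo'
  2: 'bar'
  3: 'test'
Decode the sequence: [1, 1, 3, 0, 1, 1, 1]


Look up each index in the dictionary:
  1 -> 'foo'
  1 -> 'foo'
  3 -> 'test'
  0 -> 'fast'
  1 -> 'foo'
  1 -> 'foo'
  1 -> 'foo'

Decoded: "foo foo test fast foo foo foo"


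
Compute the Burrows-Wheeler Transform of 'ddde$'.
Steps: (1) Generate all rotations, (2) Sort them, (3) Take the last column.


Rotations (sorted):
  0: $ddde -> last char: e
  1: ddde$ -> last char: $
  2: dde$d -> last char: d
  3: de$dd -> last char: d
  4: e$ddd -> last char: d


BWT = e$ddd


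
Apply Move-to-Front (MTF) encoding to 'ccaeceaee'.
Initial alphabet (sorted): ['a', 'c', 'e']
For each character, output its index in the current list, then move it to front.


MTF encoding:
'c': index 1 in ['a', 'c', 'e'] -> ['c', 'a', 'e']
'c': index 0 in ['c', 'a', 'e'] -> ['c', 'a', 'e']
'a': index 1 in ['c', 'a', 'e'] -> ['a', 'c', 'e']
'e': index 2 in ['a', 'c', 'e'] -> ['e', 'a', 'c']
'c': index 2 in ['e', 'a', 'c'] -> ['c', 'e', 'a']
'e': index 1 in ['c', 'e', 'a'] -> ['e', 'c', 'a']
'a': index 2 in ['e', 'c', 'a'] -> ['a', 'e', 'c']
'e': index 1 in ['a', 'e', 'c'] -> ['e', 'a', 'c']
'e': index 0 in ['e', 'a', 'c'] -> ['e', 'a', 'c']


Output: [1, 0, 1, 2, 2, 1, 2, 1, 0]


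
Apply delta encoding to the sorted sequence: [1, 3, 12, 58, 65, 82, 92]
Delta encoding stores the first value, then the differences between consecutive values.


First value: 1
Deltas:
  3 - 1 = 2
  12 - 3 = 9
  58 - 12 = 46
  65 - 58 = 7
  82 - 65 = 17
  92 - 82 = 10


Delta encoded: [1, 2, 9, 46, 7, 17, 10]


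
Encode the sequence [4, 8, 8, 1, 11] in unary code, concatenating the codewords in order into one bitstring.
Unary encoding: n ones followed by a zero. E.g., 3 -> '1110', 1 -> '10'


Encode each number as n ones followed by a terminating 0:
  4 -> 11110 (5 bits)
  8 -> 111111110 (9 bits)
  8 -> 111111110 (9 bits)
  1 -> 10 (2 bits)
  11 -> 111111111110 (12 bits)
Total length = 5 + 9 + 9 + 2 + 12 = 37 bits.

Unary([4, 8, 8, 1, 11]) = 1111011111111011111111010111111111110 (37 bits)


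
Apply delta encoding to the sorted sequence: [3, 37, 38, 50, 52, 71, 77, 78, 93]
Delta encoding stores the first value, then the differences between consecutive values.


First value: 3
Deltas:
  37 - 3 = 34
  38 - 37 = 1
  50 - 38 = 12
  52 - 50 = 2
  71 - 52 = 19
  77 - 71 = 6
  78 - 77 = 1
  93 - 78 = 15


Delta encoded: [3, 34, 1, 12, 2, 19, 6, 1, 15]


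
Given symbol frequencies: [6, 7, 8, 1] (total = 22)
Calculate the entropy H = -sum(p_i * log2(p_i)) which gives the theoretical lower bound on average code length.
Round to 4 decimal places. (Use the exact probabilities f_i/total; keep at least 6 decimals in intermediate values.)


Per-symbol terms -p_i * log2(p_i) with p_i = f_i/22:
  p = 6/22 = 0.272727: log2(p) = -1.874469, -p*log2(p) = 0.511219
  p = 7/22 = 0.318182: log2(p) = -1.652077, -p*log2(p) = 0.525661
  p = 8/22 = 0.363636: log2(p) = -1.459432, -p*log2(p) = 0.530702
  p = 1/22 = 0.045455: log2(p) = -4.459432, -p*log2(p) = 0.202701
H = 0.511219 + 0.525661 + 0.530702 + 0.202701 = 1.770283

H = 1.7703 bits/symbol


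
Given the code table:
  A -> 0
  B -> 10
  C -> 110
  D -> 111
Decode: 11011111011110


Decoding:
110 -> C
111 -> D
110 -> C
111 -> D
10 -> B


Result: CDCDB


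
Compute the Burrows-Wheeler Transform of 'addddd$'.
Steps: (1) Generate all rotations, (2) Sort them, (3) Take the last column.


Rotations (sorted):
  0: $addddd -> last char: d
  1: addddd$ -> last char: $
  2: d$adddd -> last char: d
  3: dd$addd -> last char: d
  4: ddd$add -> last char: d
  5: dddd$ad -> last char: d
  6: ddddd$a -> last char: a


BWT = d$dddda


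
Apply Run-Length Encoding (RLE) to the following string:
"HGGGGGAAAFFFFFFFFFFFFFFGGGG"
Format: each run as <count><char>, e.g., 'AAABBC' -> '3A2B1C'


Scanning runs left to right:
  i=0: run of 'H' x 1 -> '1H'
  i=1: run of 'G' x 5 -> '5G'
  i=6: run of 'A' x 3 -> '3A'
  i=9: run of 'F' x 14 -> '14F'
  i=23: run of 'G' x 4 -> '4G'

RLE = 1H5G3A14F4G


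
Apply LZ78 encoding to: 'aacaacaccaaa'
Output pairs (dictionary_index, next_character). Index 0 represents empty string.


LZ78 encoding steps:
Dictionary: {0: ''}
Step 1: w='' (idx 0), next='a' -> output (0, 'a'), add 'a' as idx 1
Step 2: w='a' (idx 1), next='c' -> output (1, 'c'), add 'ac' as idx 2
Step 3: w='a' (idx 1), next='a' -> output (1, 'a'), add 'aa' as idx 3
Step 4: w='' (idx 0), next='c' -> output (0, 'c'), add 'c' as idx 4
Step 5: w='ac' (idx 2), next='c' -> output (2, 'c'), add 'acc' as idx 5
Step 6: w='aa' (idx 3), next='a' -> output (3, 'a'), add 'aaa' as idx 6


Encoded: [(0, 'a'), (1, 'c'), (1, 'a'), (0, 'c'), (2, 'c'), (3, 'a')]


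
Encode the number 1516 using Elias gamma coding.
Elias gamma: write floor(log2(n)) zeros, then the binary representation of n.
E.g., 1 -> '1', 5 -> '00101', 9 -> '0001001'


num_bits = floor(log2(1516)) + 1 = 11
leading_zeros = num_bits - 1 = 10
binary(1516) = 10111101100

Elias gamma(1516) = '0000000000' + '10111101100' = 000000000010111101100 (21 bits)


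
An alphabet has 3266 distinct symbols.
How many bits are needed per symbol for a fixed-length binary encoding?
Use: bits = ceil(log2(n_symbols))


log2(3266) = 11.6733
Bracket: 2^11 = 2048 < 3266 <= 2^12 = 4096
So ceil(log2(3266)) = 12

bits = ceil(log2(3266)) = ceil(11.6733) = 12 bits


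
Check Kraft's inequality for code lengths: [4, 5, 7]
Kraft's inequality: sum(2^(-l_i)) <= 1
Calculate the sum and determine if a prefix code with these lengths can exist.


Sum = 2^(-4) + 2^(-5) + 2^(-7)
    = 0.0625 + 0.03125 + 0.0078125
    = 13/128 = 0.1015625
Since 0.1015625 <= 1, Kraft's inequality IS satisfied.
A prefix code with these lengths CAN exist.

Kraft sum = 0.1015625. Satisfied.


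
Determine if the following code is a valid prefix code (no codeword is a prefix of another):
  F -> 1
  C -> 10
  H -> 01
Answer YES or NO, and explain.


Checking each pair (does one codeword prefix another?):
  F='1' vs C='10': prefix -- VIOLATION

NO -- this is NOT a valid prefix code. F (1) is a prefix of C (10).


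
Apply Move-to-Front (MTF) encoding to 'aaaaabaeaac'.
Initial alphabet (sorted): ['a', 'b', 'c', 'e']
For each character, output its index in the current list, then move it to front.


MTF encoding:
'a': index 0 in ['a', 'b', 'c', 'e'] -> ['a', 'b', 'c', 'e']
'a': index 0 in ['a', 'b', 'c', 'e'] -> ['a', 'b', 'c', 'e']
'a': index 0 in ['a', 'b', 'c', 'e'] -> ['a', 'b', 'c', 'e']
'a': index 0 in ['a', 'b', 'c', 'e'] -> ['a', 'b', 'c', 'e']
'a': index 0 in ['a', 'b', 'c', 'e'] -> ['a', 'b', 'c', 'e']
'b': index 1 in ['a', 'b', 'c', 'e'] -> ['b', 'a', 'c', 'e']
'a': index 1 in ['b', 'a', 'c', 'e'] -> ['a', 'b', 'c', 'e']
'e': index 3 in ['a', 'b', 'c', 'e'] -> ['e', 'a', 'b', 'c']
'a': index 1 in ['e', 'a', 'b', 'c'] -> ['a', 'e', 'b', 'c']
'a': index 0 in ['a', 'e', 'b', 'c'] -> ['a', 'e', 'b', 'c']
'c': index 3 in ['a', 'e', 'b', 'c'] -> ['c', 'a', 'e', 'b']


Output: [0, 0, 0, 0, 0, 1, 1, 3, 1, 0, 3]


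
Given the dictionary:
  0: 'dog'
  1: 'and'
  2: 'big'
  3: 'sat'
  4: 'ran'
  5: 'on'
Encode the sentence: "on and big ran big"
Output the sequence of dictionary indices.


Look up each word in the dictionary:
  'on' -> 5
  'and' -> 1
  'big' -> 2
  'ran' -> 4
  'big' -> 2

Encoded: [5, 1, 2, 4, 2]


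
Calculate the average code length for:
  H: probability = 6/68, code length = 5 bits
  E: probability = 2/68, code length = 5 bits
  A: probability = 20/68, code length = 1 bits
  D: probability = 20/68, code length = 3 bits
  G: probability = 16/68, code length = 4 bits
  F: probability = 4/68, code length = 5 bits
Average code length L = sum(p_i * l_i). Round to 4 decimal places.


Weighted contributions p_i * l_i:
  H: (6/68) * 5 = 30/68
  E: (2/68) * 5 = 10/68
  A: (20/68) * 1 = 20/68
  D: (20/68) * 3 = 60/68
  G: (16/68) * 4 = 64/68
  F: (4/68) * 5 = 20/68
Sum = (30 + 10 + 20 + 60 + 64 + 20)/68 = 204/68

L = 204/68 = 3.0000 bits/symbol


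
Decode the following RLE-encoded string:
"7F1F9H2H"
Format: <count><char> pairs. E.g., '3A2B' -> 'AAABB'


Expanding each <count><char> pair:
  7F -> 'FFFFFFF'
  1F -> 'F'
  9H -> 'HHHHHHHHH'
  2H -> 'HH'

Decoded = FFFFFFFFHHHHHHHHHHH


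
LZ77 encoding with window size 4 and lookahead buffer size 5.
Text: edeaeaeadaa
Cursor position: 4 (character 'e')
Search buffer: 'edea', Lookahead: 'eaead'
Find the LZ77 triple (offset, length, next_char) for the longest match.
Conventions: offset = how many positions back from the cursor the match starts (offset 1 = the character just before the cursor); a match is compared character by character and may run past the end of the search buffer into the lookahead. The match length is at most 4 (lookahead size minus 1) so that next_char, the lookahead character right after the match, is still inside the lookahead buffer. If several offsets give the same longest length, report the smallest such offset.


Try each offset into the search buffer:
  offset=1 (pos 3, char 'a'): match length 0
  offset=2 (pos 2, char 'e'): match length 4
  offset=3 (pos 1, char 'd'): match length 0
  offset=4 (pos 0, char 'e'): match length 1
Longest match has length 4 at offset 2.
next_char = character at position 4 + 4 = 8 -> 'd'

Best match: offset=2, length=4 (matching 'eaea' starting at position 2)
LZ77 triple: (2, 4, 'd')


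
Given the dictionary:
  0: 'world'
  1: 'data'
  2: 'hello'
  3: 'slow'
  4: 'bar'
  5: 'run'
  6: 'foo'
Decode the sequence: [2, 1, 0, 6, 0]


Look up each index in the dictionary:
  2 -> 'hello'
  1 -> 'data'
  0 -> 'world'
  6 -> 'foo'
  0 -> 'world'

Decoded: "hello data world foo world"


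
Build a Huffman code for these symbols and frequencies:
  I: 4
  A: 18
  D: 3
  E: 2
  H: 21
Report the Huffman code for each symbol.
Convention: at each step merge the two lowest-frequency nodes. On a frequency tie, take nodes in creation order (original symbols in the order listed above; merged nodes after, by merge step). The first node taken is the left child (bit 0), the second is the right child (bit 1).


Huffman tree construction:
Step 1: Merge E(2) + D(3) = 5
Step 2: Merge I(4) + (E+D)(5) = 9
Step 3: Merge (I+(E+D))(9) + A(18) = 27
Step 4: Merge H(21) + ((I+(E+D))+A)(27) = 48
Read each symbol's code off the tree from the root (left child = 0, right child = 1).

Codes:
  I: 100 (length 3)
  A: 11 (length 2)
  D: 1011 (length 4)
  E: 1010 (length 4)
  H: 0 (length 1)
Average code length: 89/48 = 1.8542 bits/symbol


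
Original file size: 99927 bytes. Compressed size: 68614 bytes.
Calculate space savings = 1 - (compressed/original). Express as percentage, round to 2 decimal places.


ratio = compressed/original = 68614/99927 = 0.686641
savings = 1 - ratio = 1 - 0.686641 = 0.313359
as a percentage: 0.313359 * 100 = 31.34%

Space savings = 1 - 68614/99927 = 31.34%


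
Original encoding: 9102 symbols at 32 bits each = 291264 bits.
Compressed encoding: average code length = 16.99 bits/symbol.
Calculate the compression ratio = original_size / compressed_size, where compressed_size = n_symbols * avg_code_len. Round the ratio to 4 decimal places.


original_size = n_symbols * orig_bits = 9102 * 32 = 291264 bits
compressed_size = n_symbols * avg_code_len = 9102 * 16.99 = 154642.98 bits
ratio = original_size / compressed_size = 291264 / 154642.98 = 1.8835

Compression ratio = 1.8835


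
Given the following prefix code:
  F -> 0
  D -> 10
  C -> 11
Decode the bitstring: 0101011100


Decoding step by step:
Bits 0 -> F
Bits 10 -> D
Bits 10 -> D
Bits 11 -> C
Bits 10 -> D
Bits 0 -> F


Decoded message: FDDCDF


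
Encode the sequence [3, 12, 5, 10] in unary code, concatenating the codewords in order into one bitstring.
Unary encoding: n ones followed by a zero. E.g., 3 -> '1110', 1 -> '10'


Encode each number as n ones followed by a terminating 0:
  3 -> 1110 (4 bits)
  12 -> 1111111111110 (13 bits)
  5 -> 111110 (6 bits)
  10 -> 11111111110 (11 bits)
Total length = 4 + 13 + 6 + 11 = 34 bits.

Unary([3, 12, 5, 10]) = 1110111111111111011111011111111110 (34 bits)


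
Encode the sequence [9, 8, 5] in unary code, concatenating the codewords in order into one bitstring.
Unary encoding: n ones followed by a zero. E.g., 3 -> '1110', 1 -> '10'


Encode each number as n ones followed by a terminating 0:
  9 -> 1111111110 (10 bits)
  8 -> 111111110 (9 bits)
  5 -> 111110 (6 bits)
Total length = 10 + 9 + 6 = 25 bits.

Unary([9, 8, 5]) = 1111111110111111110111110 (25 bits)


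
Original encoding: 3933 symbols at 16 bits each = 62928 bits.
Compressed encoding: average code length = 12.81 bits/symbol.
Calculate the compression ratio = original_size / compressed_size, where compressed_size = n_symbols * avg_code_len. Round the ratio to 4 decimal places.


original_size = n_symbols * orig_bits = 3933 * 16 = 62928 bits
compressed_size = n_symbols * avg_code_len = 3933 * 12.81 = 50381.73 bits
ratio = original_size / compressed_size = 62928 / 50381.73 = 1.249

Compression ratio = 1.249


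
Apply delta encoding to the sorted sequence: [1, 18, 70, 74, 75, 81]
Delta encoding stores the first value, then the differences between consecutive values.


First value: 1
Deltas:
  18 - 1 = 17
  70 - 18 = 52
  74 - 70 = 4
  75 - 74 = 1
  81 - 75 = 6


Delta encoded: [1, 17, 52, 4, 1, 6]


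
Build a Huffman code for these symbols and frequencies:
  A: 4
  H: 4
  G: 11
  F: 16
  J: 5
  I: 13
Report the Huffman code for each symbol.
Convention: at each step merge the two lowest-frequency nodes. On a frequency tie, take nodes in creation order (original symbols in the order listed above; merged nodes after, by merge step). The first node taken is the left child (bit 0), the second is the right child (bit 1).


Huffman tree construction:
Step 1: Merge A(4) + H(4) = 8
Step 2: Merge J(5) + (A+H)(8) = 13
Step 3: Merge G(11) + I(13) = 24
Step 4: Merge (J+(A+H))(13) + F(16) = 29
Step 5: Merge (G+I)(24) + ((J+(A+H))+F)(29) = 53
Read each symbol's code off the tree from the root (left child = 0, right child = 1).

Codes:
  A: 1010 (length 4)
  H: 1011 (length 4)
  G: 00 (length 2)
  F: 11 (length 2)
  J: 100 (length 3)
  I: 01 (length 2)
Average code length: 127/53 = 2.3962 bits/symbol


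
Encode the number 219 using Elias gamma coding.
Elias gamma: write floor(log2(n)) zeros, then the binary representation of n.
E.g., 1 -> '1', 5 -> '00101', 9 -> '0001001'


num_bits = floor(log2(219)) + 1 = 8
leading_zeros = num_bits - 1 = 7
binary(219) = 11011011

Elias gamma(219) = '0000000' + '11011011' = 000000011011011 (15 bits)


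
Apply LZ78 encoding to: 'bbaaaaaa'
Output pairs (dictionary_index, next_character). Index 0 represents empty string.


LZ78 encoding steps:
Dictionary: {0: ''}
Step 1: w='' (idx 0), next='b' -> output (0, 'b'), add 'b' as idx 1
Step 2: w='b' (idx 1), next='a' -> output (1, 'a'), add 'ba' as idx 2
Step 3: w='' (idx 0), next='a' -> output (0, 'a'), add 'a' as idx 3
Step 4: w='a' (idx 3), next='a' -> output (3, 'a'), add 'aa' as idx 4
Step 5: w='aa' (idx 4), end of input -> output (4, '')


Encoded: [(0, 'b'), (1, 'a'), (0, 'a'), (3, 'a'), (4, '')]


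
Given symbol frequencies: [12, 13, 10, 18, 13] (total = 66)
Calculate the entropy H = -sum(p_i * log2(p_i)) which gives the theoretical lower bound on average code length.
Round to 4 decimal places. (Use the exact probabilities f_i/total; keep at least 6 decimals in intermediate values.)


Per-symbol terms -p_i * log2(p_i) with p_i = f_i/66:
  p = 12/66 = 0.181818: log2(p) = -2.459432, -p*log2(p) = 0.447169
  p = 13/66 = 0.196970: log2(p) = -2.343954, -p*log2(p) = 0.461688
  p = 10/66 = 0.151515: log2(p) = -2.722466, -p*log2(p) = 0.412495
  p = 18/66 = 0.272727: log2(p) = -1.874469, -p*log2(p) = 0.511219
  p = 13/66 = 0.196970: log2(p) = -2.343954, -p*log2(p) = 0.461688
H = 0.447169 + 0.461688 + 0.412495 + 0.511219 + 0.461688 = 2.294259

H = 2.2943 bits/symbol


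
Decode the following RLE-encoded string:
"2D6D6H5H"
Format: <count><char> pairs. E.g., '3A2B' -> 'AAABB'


Expanding each <count><char> pair:
  2D -> 'DD'
  6D -> 'DDDDDD'
  6H -> 'HHHHHH'
  5H -> 'HHHHH'

Decoded = DDDDDDDDHHHHHHHHHHH


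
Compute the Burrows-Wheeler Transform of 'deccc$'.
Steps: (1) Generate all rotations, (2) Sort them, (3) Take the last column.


Rotations (sorted):
  0: $deccc -> last char: c
  1: c$decc -> last char: c
  2: cc$dec -> last char: c
  3: ccc$de -> last char: e
  4: deccc$ -> last char: $
  5: eccc$d -> last char: d


BWT = ccce$d


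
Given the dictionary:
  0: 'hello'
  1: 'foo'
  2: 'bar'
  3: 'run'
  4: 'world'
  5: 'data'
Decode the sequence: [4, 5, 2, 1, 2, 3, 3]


Look up each index in the dictionary:
  4 -> 'world'
  5 -> 'data'
  2 -> 'bar'
  1 -> 'foo'
  2 -> 'bar'
  3 -> 'run'
  3 -> 'run'

Decoded: "world data bar foo bar run run"


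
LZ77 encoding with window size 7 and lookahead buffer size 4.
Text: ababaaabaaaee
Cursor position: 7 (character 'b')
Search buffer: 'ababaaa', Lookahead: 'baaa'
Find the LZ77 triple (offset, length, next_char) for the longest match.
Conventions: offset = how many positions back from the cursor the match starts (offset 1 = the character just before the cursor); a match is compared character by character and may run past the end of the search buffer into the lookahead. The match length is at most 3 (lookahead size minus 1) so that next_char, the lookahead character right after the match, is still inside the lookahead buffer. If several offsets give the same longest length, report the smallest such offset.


Try each offset into the search buffer:
  offset=1 (pos 6, char 'a'): match length 0
  offset=2 (pos 5, char 'a'): match length 0
  offset=3 (pos 4, char 'a'): match length 0
  offset=4 (pos 3, char 'b'): match length 3
  offset=5 (pos 2, char 'a'): match length 0
  offset=6 (pos 1, char 'b'): match length 2
  offset=7 (pos 0, char 'a'): match length 0
Longest match has length 3 at offset 4.
next_char = character at position 7 + 3 = 10 -> 'a'

Best match: offset=4, length=3 (matching 'baa' starting at position 3)
LZ77 triple: (4, 3, 'a')


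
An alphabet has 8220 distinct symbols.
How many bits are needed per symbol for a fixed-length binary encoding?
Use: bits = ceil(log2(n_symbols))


log2(8220) = 13.0049
Bracket: 2^13 = 8192 < 8220 <= 2^14 = 16384
So ceil(log2(8220)) = 14

bits = ceil(log2(8220)) = ceil(13.0049) = 14 bits


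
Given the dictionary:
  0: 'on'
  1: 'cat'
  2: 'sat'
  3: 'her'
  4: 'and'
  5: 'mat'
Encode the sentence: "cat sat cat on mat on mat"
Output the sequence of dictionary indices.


Look up each word in the dictionary:
  'cat' -> 1
  'sat' -> 2
  'cat' -> 1
  'on' -> 0
  'mat' -> 5
  'on' -> 0
  'mat' -> 5

Encoded: [1, 2, 1, 0, 5, 0, 5]


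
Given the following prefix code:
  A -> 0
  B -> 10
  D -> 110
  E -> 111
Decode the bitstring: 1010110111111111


Decoding step by step:
Bits 10 -> B
Bits 10 -> B
Bits 110 -> D
Bits 111 -> E
Bits 111 -> E
Bits 111 -> E


Decoded message: BBDEEE


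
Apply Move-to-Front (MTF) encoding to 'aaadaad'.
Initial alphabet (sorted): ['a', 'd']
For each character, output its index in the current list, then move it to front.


MTF encoding:
'a': index 0 in ['a', 'd'] -> ['a', 'd']
'a': index 0 in ['a', 'd'] -> ['a', 'd']
'a': index 0 in ['a', 'd'] -> ['a', 'd']
'd': index 1 in ['a', 'd'] -> ['d', 'a']
'a': index 1 in ['d', 'a'] -> ['a', 'd']
'a': index 0 in ['a', 'd'] -> ['a', 'd']
'd': index 1 in ['a', 'd'] -> ['d', 'a']


Output: [0, 0, 0, 1, 1, 0, 1]


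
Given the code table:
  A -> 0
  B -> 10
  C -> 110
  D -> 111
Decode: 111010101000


Decoding:
111 -> D
0 -> A
10 -> B
10 -> B
10 -> B
0 -> A
0 -> A


Result: DABBBAA


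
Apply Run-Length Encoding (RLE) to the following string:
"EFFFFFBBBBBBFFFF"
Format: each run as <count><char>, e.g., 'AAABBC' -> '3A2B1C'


Scanning runs left to right:
  i=0: run of 'E' x 1 -> '1E'
  i=1: run of 'F' x 5 -> '5F'
  i=6: run of 'B' x 6 -> '6B'
  i=12: run of 'F' x 4 -> '4F'

RLE = 1E5F6B4F


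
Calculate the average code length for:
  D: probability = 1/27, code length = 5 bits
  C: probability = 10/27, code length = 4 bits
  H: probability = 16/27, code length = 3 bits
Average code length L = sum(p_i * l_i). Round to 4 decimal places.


Weighted contributions p_i * l_i:
  D: (1/27) * 5 = 5/27
  C: (10/27) * 4 = 40/27
  H: (16/27) * 3 = 48/27
Sum = (5 + 40 + 48)/27 = 93/27

L = 93/27 = 3.4444 bits/symbol


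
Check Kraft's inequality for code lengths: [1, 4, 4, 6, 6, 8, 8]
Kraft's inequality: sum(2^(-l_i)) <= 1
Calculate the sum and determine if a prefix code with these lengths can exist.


Sum = 2^(-1) + 2^(-4) + 2^(-4) + 2^(-6) + 2^(-6) + 2^(-8) + 2^(-8)
    = 0.5 + 0.0625 + 0.0625 + 0.015625 + 0.015625 + 0.00390625 + 0.00390625
    = 170/256 = 0.6640625
Since 0.6640625 <= 1, Kraft's inequality IS satisfied.
A prefix code with these lengths CAN exist.

Kraft sum = 0.6640625. Satisfied.


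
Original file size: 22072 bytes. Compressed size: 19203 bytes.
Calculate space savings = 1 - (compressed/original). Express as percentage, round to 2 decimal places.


ratio = compressed/original = 19203/22072 = 0.870016
savings = 1 - ratio = 1 - 0.870016 = 0.129984
as a percentage: 0.129984 * 100 = 13.0%

Space savings = 1 - 19203/22072 = 13.0%


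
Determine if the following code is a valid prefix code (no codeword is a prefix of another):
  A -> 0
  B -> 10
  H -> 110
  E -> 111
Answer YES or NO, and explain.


Checking each pair (does one codeword prefix another?):
  A='0' vs B='10': no prefix
  A='0' vs H='110': no prefix
  A='0' vs E='111': no prefix
  B='10' vs A='0': no prefix
  B='10' vs H='110': no prefix
  B='10' vs E='111': no prefix
  H='110' vs A='0': no prefix
  H='110' vs B='10': no prefix
  H='110' vs E='111': no prefix
  E='111' vs A='0': no prefix
  E='111' vs B='10': no prefix
  E='111' vs H='110': no prefix
No violation found over all pairs.

YES -- this is a valid prefix code. No codeword is a prefix of any other codeword.


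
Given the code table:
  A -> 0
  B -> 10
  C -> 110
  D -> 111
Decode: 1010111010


Decoding:
10 -> B
10 -> B
111 -> D
0 -> A
10 -> B


Result: BBDAB


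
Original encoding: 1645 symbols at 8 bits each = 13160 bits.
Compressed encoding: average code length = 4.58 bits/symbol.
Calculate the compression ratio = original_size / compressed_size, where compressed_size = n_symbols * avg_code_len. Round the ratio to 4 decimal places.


original_size = n_symbols * orig_bits = 1645 * 8 = 13160 bits
compressed_size = n_symbols * avg_code_len = 1645 * 4.58 = 7534.1 bits
ratio = original_size / compressed_size = 13160 / 7534.1 = 1.7467

Compression ratio = 1.7467


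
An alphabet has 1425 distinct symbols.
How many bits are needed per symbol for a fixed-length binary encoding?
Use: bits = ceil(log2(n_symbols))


log2(1425) = 10.4767
Bracket: 2^10 = 1024 < 1425 <= 2^11 = 2048
So ceil(log2(1425)) = 11

bits = ceil(log2(1425)) = ceil(10.4767) = 11 bits


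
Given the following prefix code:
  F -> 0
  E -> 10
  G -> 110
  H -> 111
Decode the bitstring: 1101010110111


Decoding step by step:
Bits 110 -> G
Bits 10 -> E
Bits 10 -> E
Bits 110 -> G
Bits 111 -> H


Decoded message: GEEGH


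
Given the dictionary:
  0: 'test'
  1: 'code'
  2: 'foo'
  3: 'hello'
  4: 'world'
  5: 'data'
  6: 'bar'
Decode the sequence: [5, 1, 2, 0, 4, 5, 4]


Look up each index in the dictionary:
  5 -> 'data'
  1 -> 'code'
  2 -> 'foo'
  0 -> 'test'
  4 -> 'world'
  5 -> 'data'
  4 -> 'world'

Decoded: "data code foo test world data world"


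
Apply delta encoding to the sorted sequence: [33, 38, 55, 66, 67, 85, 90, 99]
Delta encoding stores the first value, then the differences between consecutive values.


First value: 33
Deltas:
  38 - 33 = 5
  55 - 38 = 17
  66 - 55 = 11
  67 - 66 = 1
  85 - 67 = 18
  90 - 85 = 5
  99 - 90 = 9


Delta encoded: [33, 5, 17, 11, 1, 18, 5, 9]


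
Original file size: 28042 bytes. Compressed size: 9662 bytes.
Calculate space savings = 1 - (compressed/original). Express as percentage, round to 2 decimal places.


ratio = compressed/original = 9662/28042 = 0.344555
savings = 1 - ratio = 1 - 0.344555 = 0.655445
as a percentage: 0.655445 * 100 = 65.54%

Space savings = 1 - 9662/28042 = 65.54%


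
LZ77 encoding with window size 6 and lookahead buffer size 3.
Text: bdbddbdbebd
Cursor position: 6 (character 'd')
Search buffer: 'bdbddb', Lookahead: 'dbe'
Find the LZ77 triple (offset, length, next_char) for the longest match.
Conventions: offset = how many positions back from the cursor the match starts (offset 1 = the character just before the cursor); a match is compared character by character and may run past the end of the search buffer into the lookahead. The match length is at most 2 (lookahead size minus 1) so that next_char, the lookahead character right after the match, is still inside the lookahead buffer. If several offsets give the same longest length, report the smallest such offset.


Try each offset into the search buffer:
  offset=1 (pos 5, char 'b'): match length 0
  offset=2 (pos 4, char 'd'): match length 2
  offset=3 (pos 3, char 'd'): match length 1
  offset=4 (pos 2, char 'b'): match length 0
  offset=5 (pos 1, char 'd'): match length 2
  offset=6 (pos 0, char 'b'): match length 0
Longest match has length 2, found at offsets 2, 5; take the smallest, offset 2.
next_char = character at position 6 + 2 = 8 -> 'e'

Best match: offset=2, length=2 (matching 'db' starting at position 4)
LZ77 triple: (2, 2, 'e')


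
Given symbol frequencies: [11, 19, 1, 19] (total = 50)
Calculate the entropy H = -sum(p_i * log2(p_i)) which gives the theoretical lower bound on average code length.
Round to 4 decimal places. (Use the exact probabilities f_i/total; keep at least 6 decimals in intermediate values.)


Per-symbol terms -p_i * log2(p_i) with p_i = f_i/50:
  p = 11/50 = 0.220000: log2(p) = -2.184425, -p*log2(p) = 0.480573
  p = 19/50 = 0.380000: log2(p) = -1.395929, -p*log2(p) = 0.530453
  p = 1/50 = 0.020000: log2(p) = -5.643856, -p*log2(p) = 0.112877
  p = 19/50 = 0.380000: log2(p) = -1.395929, -p*log2(p) = 0.530453
H = 0.480573 + 0.530453 + 0.112877 + 0.530453 = 1.654356

H = 1.6544 bits/symbol


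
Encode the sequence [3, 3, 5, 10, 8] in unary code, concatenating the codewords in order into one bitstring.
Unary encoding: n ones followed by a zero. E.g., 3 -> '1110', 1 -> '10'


Encode each number as n ones followed by a terminating 0:
  3 -> 1110 (4 bits)
  3 -> 1110 (4 bits)
  5 -> 111110 (6 bits)
  10 -> 11111111110 (11 bits)
  8 -> 111111110 (9 bits)
Total length = 4 + 4 + 6 + 11 + 9 = 34 bits.

Unary([3, 3, 5, 10, 8]) = 1110111011111011111111110111111110 (34 bits)


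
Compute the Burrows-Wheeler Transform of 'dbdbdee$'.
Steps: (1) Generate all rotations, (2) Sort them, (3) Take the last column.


Rotations (sorted):
  0: $dbdbdee -> last char: e
  1: bdbdee$d -> last char: d
  2: bdee$dbd -> last char: d
  3: dbdbdee$ -> last char: $
  4: dbdee$db -> last char: b
  5: dee$dbdb -> last char: b
  6: e$dbdbde -> last char: e
  7: ee$dbdbd -> last char: d


BWT = edd$bbed


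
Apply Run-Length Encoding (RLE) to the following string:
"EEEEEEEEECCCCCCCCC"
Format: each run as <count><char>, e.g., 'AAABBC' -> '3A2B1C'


Scanning runs left to right:
  i=0: run of 'E' x 9 -> '9E'
  i=9: run of 'C' x 9 -> '9C'

RLE = 9E9C


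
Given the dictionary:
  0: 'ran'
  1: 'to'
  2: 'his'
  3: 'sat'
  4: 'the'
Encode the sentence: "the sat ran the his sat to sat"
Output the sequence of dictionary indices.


Look up each word in the dictionary:
  'the' -> 4
  'sat' -> 3
  'ran' -> 0
  'the' -> 4
  'his' -> 2
  'sat' -> 3
  'to' -> 1
  'sat' -> 3

Encoded: [4, 3, 0, 4, 2, 3, 1, 3]


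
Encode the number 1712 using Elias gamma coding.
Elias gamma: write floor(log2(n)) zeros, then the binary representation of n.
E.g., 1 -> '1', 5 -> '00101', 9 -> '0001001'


num_bits = floor(log2(1712)) + 1 = 11
leading_zeros = num_bits - 1 = 10
binary(1712) = 11010110000

Elias gamma(1712) = '0000000000' + '11010110000' = 000000000011010110000 (21 bits)


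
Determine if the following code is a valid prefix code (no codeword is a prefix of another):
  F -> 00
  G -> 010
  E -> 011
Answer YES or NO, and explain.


Checking each pair (does one codeword prefix another?):
  F='00' vs G='010': no prefix
  F='00' vs E='011': no prefix
  G='010' vs F='00': no prefix
  G='010' vs E='011': no prefix
  E='011' vs F='00': no prefix
  E='011' vs G='010': no prefix
No violation found over all pairs.

YES -- this is a valid prefix code. No codeword is a prefix of any other codeword.


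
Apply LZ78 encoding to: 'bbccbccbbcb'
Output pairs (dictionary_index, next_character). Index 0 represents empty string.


LZ78 encoding steps:
Dictionary: {0: ''}
Step 1: w='' (idx 0), next='b' -> output (0, 'b'), add 'b' as idx 1
Step 2: w='b' (idx 1), next='c' -> output (1, 'c'), add 'bc' as idx 2
Step 3: w='' (idx 0), next='c' -> output (0, 'c'), add 'c' as idx 3
Step 4: w='bc' (idx 2), next='c' -> output (2, 'c'), add 'bcc' as idx 4
Step 5: w='b' (idx 1), next='b' -> output (1, 'b'), add 'bb' as idx 5
Step 6: w='c' (idx 3), next='b' -> output (3, 'b'), add 'cb' as idx 6


Encoded: [(0, 'b'), (1, 'c'), (0, 'c'), (2, 'c'), (1, 'b'), (3, 'b')]


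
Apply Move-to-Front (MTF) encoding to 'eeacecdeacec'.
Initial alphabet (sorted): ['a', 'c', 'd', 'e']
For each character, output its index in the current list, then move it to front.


MTF encoding:
'e': index 3 in ['a', 'c', 'd', 'e'] -> ['e', 'a', 'c', 'd']
'e': index 0 in ['e', 'a', 'c', 'd'] -> ['e', 'a', 'c', 'd']
'a': index 1 in ['e', 'a', 'c', 'd'] -> ['a', 'e', 'c', 'd']
'c': index 2 in ['a', 'e', 'c', 'd'] -> ['c', 'a', 'e', 'd']
'e': index 2 in ['c', 'a', 'e', 'd'] -> ['e', 'c', 'a', 'd']
'c': index 1 in ['e', 'c', 'a', 'd'] -> ['c', 'e', 'a', 'd']
'd': index 3 in ['c', 'e', 'a', 'd'] -> ['d', 'c', 'e', 'a']
'e': index 2 in ['d', 'c', 'e', 'a'] -> ['e', 'd', 'c', 'a']
'a': index 3 in ['e', 'd', 'c', 'a'] -> ['a', 'e', 'd', 'c']
'c': index 3 in ['a', 'e', 'd', 'c'] -> ['c', 'a', 'e', 'd']
'e': index 2 in ['c', 'a', 'e', 'd'] -> ['e', 'c', 'a', 'd']
'c': index 1 in ['e', 'c', 'a', 'd'] -> ['c', 'e', 'a', 'd']


Output: [3, 0, 1, 2, 2, 1, 3, 2, 3, 3, 2, 1]


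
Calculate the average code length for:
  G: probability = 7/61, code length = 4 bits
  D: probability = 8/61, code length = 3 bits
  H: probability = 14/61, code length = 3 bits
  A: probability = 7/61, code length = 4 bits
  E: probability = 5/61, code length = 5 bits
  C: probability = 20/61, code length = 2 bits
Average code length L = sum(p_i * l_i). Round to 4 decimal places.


Weighted contributions p_i * l_i:
  G: (7/61) * 4 = 28/61
  D: (8/61) * 3 = 24/61
  H: (14/61) * 3 = 42/61
  A: (7/61) * 4 = 28/61
  E: (5/61) * 5 = 25/61
  C: (20/61) * 2 = 40/61
Sum = (28 + 24 + 42 + 28 + 25 + 40)/61 = 187/61

L = 187/61 = 3.0656 bits/symbol


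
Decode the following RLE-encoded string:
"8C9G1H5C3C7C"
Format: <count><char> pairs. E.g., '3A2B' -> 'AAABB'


Expanding each <count><char> pair:
  8C -> 'CCCCCCCC'
  9G -> 'GGGGGGGGG'
  1H -> 'H'
  5C -> 'CCCCC'
  3C -> 'CCC'
  7C -> 'CCCCCCC'

Decoded = CCCCCCCCGGGGGGGGGHCCCCCCCCCCCCCCC


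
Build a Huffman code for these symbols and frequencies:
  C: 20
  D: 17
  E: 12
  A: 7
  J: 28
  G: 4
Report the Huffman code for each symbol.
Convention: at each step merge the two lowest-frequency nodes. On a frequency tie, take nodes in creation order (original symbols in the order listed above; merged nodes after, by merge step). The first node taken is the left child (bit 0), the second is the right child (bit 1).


Huffman tree construction:
Step 1: Merge G(4) + A(7) = 11
Step 2: Merge (G+A)(11) + E(12) = 23
Step 3: Merge D(17) + C(20) = 37
Step 4: Merge ((G+A)+E)(23) + J(28) = 51
Step 5: Merge (D+C)(37) + (((G+A)+E)+J)(51) = 88
Read each symbol's code off the tree from the root (left child = 0, right child = 1).

Codes:
  C: 01 (length 2)
  D: 00 (length 2)
  E: 101 (length 3)
  A: 1001 (length 4)
  J: 11 (length 2)
  G: 1000 (length 4)
Average code length: 210/88 = 2.3864 bits/symbol


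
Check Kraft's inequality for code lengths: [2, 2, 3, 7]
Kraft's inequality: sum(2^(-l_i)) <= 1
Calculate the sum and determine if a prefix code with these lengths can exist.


Sum = 2^(-2) + 2^(-2) + 2^(-3) + 2^(-7)
    = 0.25 + 0.25 + 0.125 + 0.0078125
    = 81/128 = 0.6328125
Since 0.6328125 <= 1, Kraft's inequality IS satisfied.
A prefix code with these lengths CAN exist.

Kraft sum = 0.6328125. Satisfied.


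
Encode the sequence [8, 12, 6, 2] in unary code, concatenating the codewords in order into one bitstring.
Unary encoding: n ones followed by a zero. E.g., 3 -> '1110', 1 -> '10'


Encode each number as n ones followed by a terminating 0:
  8 -> 111111110 (9 bits)
  12 -> 1111111111110 (13 bits)
  6 -> 1111110 (7 bits)
  2 -> 110 (3 bits)
Total length = 9 + 13 + 7 + 3 = 32 bits.

Unary([8, 12, 6, 2]) = 11111111011111111111101111110110 (32 bits)
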